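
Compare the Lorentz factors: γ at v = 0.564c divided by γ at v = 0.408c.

γ₁ = 1/√(1 - 0.564²) = 1.211
γ₂ = 1/√(1 - 0.408²) = 1.095
γ₁/γ₂ = 1.211/1.095 = 1.106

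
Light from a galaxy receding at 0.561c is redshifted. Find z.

β = 0.561
(1+β)/(1-β) = 1.561/0.439 = 3.556
√(3.556) = 1.8857
z = 1.8857 - 1 = 0.8857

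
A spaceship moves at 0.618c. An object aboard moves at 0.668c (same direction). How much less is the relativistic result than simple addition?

Classical: u' + v = 0.668 + 0.618 = 1.286c
Relativistic: u = (0.668 + 0.618)/(1 + 0.412824) = 1.286/1.412824 = 0.9102c
Difference: 1.286 - 0.9102 = 0.3758c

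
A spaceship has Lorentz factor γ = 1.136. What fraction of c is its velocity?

From γ = 1/√(1 - v²/c²):
1/γ² = 1/1.136² = 0.774896
v²/c² = 1 - 0.774896 = 0.225104
v/c = √(0.225104) = 0.4745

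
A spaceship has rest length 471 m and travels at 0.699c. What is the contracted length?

Proper length L₀ = 471 m
γ = 1/√(1 - 0.699²) = 1.3984
L = L₀/γ = 471/1.3984 = 336.8 m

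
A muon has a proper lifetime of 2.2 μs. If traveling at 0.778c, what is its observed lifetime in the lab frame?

Proper lifetime τ₀ = 2.2 μs
γ = 1/√(1 - 0.778²) = 1.592
τ = γτ₀ = 1.592 × 2.2 μs = 3.502 μs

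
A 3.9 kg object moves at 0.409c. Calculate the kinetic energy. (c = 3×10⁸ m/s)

γ = 1/√(1 - 0.409²) = 1.09585
γ - 1 = 0.09585
KE = (γ-1)mc² = 0.09585 × 3.9 × (3×10⁸)² = 3.364×10¹⁶ J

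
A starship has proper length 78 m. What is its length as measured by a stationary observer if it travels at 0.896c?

Proper length L₀ = 78 m
γ = 1/√(1 - 0.896²) = 2.252
L = L₀/γ = 78/2.252 = 34.64 m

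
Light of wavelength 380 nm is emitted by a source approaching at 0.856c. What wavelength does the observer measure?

β = 0.856
Wavelength Doppler factor = √(0.144/1.856) = √(0.07759) = 0.2785
λ_obs = 380 × 0.2785 = 105.8 nm (blueshift)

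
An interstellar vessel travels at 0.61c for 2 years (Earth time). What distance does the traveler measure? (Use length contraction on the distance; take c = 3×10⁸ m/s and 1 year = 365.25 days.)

Earth distance: d = v × t = 0.61c × 2 yr = 1.155×10¹⁶ m
γ = 1.262
d' = d/γ = 1.155×10¹⁶/1.262 = 9.152×10¹⁵ m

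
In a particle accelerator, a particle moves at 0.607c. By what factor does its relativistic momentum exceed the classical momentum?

p_rel = γmv, p_class = mv
Ratio = γ = 1/√(1 - 0.607²)
= 1/√(0.631551) = 1.258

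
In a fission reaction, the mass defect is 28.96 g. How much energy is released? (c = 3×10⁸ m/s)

Convert mass defect: Δm = 28.96 g = 0.02896 kg
E = Δm·c² = 0.02896 × (3×10⁸)²
= 0.02896 × 9×10¹⁶ = 2.606×10¹⁵ J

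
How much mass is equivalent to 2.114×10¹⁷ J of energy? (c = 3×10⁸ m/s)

From E = mc², we get m = E/c²
c² = (3×10⁸)² = 9×10¹⁶ m²/s²
m = 2.114×10¹⁷ / 9×10¹⁶ = 2.349 kg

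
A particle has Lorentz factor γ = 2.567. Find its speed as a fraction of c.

From γ = 1/√(1 - v²/c²):
1/γ² = 1/2.567² = 0.1518
v²/c² = 1 - 0.1518 = 0.8482
v/c = √(0.8482) = 0.9210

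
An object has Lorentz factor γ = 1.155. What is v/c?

From γ = 1/√(1 - v²/c²):
1/γ² = 1/1.155² = 0.7496
v²/c² = 1 - 0.7496 = 0.2504
v/c = √(0.2504) = 0.5004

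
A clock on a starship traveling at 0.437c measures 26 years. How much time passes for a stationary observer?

Proper time Δt₀ = 26 years
γ = 1/√(1 - 0.437²) = 1.112
Δt = γΔt₀ = 1.112 × 26 = 28.91 years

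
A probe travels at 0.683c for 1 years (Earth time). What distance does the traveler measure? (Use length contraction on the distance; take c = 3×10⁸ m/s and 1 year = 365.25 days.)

Earth distance: d = v × t = 0.683c × 1 yr = 6.466×10¹⁵ m
γ = 1.369
d' = d/γ = 6.466×10¹⁵/1.369 = 4.723×10¹⁵ m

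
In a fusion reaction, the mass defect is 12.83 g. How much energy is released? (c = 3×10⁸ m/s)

Convert mass defect: Δm = 12.83 g = 0.01283 kg
E = Δm·c² = 0.01283 × (3×10⁸)²
= 0.01283 × 9×10¹⁶ = 1.155×10¹⁵ J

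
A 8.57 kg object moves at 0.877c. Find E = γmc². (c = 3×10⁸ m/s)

γ = 1/√(1 - 0.877²) = 2.081
mc² = 8.57 × (3×10⁸)² = 7.713×10¹⁷ J
E = γmc² = 2.081 × 7.713×10¹⁷ = 1.605×10¹⁸ J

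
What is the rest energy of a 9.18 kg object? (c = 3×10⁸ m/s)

c² = (3×10⁸)² = 9.000×10¹⁶ m²/s²
E₀ = mc² = 9.18 × 9.000×10¹⁶ = 8.262×10¹⁷ J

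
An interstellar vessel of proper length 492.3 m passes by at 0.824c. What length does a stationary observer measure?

Proper length L₀ = 492.3 m
γ = 1/√(1 - 0.824²) = 1.765
L = L₀/γ = 492.3/1.765 = 278.9 m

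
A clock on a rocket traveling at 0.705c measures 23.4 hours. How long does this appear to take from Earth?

Proper time Δt₀ = 23.4 hours
γ = 1/√(1 - 0.705²) = 1.410
Δt = γΔt₀ = 1.410 × 23.4 = 32.99 hours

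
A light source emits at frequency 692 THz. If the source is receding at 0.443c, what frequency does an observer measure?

β = v/c = 0.443
(1-β)/(1+β) = 0.557/1.443 = 0.3860
Doppler factor = √(0.3860) = 0.6213
f_obs = 692 × 0.6213 = 429.9 THz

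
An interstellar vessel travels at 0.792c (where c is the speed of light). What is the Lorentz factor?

v/c = 0.792, so (v/c)² = 0.627264
1 - (v/c)² = 0.372736
γ = 1/√(0.372736) = 1.638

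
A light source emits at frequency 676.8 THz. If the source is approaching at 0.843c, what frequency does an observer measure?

β = v/c = 0.843
(1+β)/(1-β) = 1.843/0.157 = 11.74
Doppler factor = √(11.74) = 3.426
f_obs = 676.8 × 3.426 = 2319 THz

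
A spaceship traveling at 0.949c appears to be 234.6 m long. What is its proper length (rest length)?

Contracted length L = 234.6 m
γ = 1/√(1 - 0.949²) = 3.1718
L₀ = γL = 3.1718 × 234.6 = 744.1 m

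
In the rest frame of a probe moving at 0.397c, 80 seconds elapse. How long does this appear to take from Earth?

Proper time Δt₀ = 80 seconds
γ = 1/√(1 - 0.397²) = 1.0895
Δt = γΔt₀ = 1.0895 × 80 = 87.16 seconds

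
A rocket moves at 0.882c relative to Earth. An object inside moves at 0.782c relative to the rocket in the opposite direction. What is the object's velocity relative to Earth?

Object's velocity in rocket frame is u' = -0.782c
u = (u' + v)/(1 + u'v/c²) = (v - 0.782)/(1 - 0.782·v/c²)
Numerator: 0.882 - 0.782 = 0.1
Denominator: 1 - 0.689724 = 0.310276
u = 0.1/0.310276 = 0.3223c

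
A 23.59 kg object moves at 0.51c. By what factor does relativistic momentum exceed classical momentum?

p_rel = γmv, p_class = mv
Ratio = γ = 1/√(1 - 0.51²) = 1.163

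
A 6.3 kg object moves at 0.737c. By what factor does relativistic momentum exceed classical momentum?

p_rel = γmv, p_class = mv
Ratio = γ = 1/√(1 - 0.737²) = 1.480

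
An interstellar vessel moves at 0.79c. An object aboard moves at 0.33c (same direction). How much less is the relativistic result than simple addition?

Classical: u' + v = 0.33 + 0.79 = 1.12c
Relativistic: u = (0.33 + 0.79)/(1 + 0.2607) = 1.12/1.2607 = 0.8884c
Difference: 1.12 - 0.8884 = 0.2316c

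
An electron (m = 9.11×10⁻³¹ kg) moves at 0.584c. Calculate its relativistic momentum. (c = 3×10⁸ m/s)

γ = 1/√(1 - 0.584²) = 1.232
v = 0.584 × 3×10⁸ = 1.752×10⁸ m/s
p = γmv = 1.232 × 9.11×10⁻³¹ × 1.752×10⁸ = 1.966×10⁻²² kg·m/s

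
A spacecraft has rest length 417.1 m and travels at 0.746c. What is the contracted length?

Proper length L₀ = 417.1 m
γ = 1/√(1 - 0.746²) = 1.5016
L = L₀/γ = 417.1/1.5016 = 277.8 m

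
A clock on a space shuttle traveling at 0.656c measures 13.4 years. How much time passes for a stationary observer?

Proper time Δt₀ = 13.4 years
γ = 1/√(1 - 0.656²) = 1.3249
Δt = γΔt₀ = 1.3249 × 13.4 = 17.75 years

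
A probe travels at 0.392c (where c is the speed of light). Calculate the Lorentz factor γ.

v/c = 0.392, so (v/c)² = 0.153664
1 - (v/c)² = 0.846336
γ = 1/√(0.846336) = 1.087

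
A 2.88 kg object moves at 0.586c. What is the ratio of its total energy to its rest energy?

E = γmc², E₀ = mc²
E/E₀ = γ = 1/√(1 - 0.586²) = 1.234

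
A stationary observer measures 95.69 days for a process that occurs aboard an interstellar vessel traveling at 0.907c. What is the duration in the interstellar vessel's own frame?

Dilated time Δt = 95.69 days
γ = 1/√(1 - 0.907²) = 2.3746
Δt₀ = Δt/γ = 95.69/2.3746 = 40.30 days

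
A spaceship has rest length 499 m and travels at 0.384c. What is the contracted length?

Proper length L₀ = 499 m
γ = 1/√(1 - 0.384²) = 1.08303
L = L₀/γ = 499/1.08303 = 460.7 m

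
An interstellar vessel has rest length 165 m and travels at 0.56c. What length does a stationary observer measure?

Proper length L₀ = 165 m
γ = 1/√(1 - 0.56²) = 1.207
L = L₀/γ = 165/1.207 = 136.7 m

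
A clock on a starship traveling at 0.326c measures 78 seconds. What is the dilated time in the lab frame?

Proper time Δt₀ = 78 seconds
γ = 1/√(1 - 0.326²) = 1.0578
Δt = γΔt₀ = 1.0578 × 78 = 82.51 seconds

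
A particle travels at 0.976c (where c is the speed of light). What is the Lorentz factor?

v/c = 0.976, so (v/c)² = 0.952576
1 - (v/c)² = 0.047424
γ = 1/√(0.047424) = 4.592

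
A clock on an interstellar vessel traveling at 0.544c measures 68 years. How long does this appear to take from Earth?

Proper time Δt₀ = 68 years
γ = 1/√(1 - 0.544²) = 1.1918
Δt = γΔt₀ = 1.1918 × 68 = 81.04 years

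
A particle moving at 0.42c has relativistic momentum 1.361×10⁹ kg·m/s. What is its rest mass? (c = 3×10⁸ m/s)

γ = 1/√(1 - 0.42²) = 1.1019
v = 0.42 × 3×10⁸ = 1.260×10⁸ m/s
m = p/(γv) = 1.361×10⁹/(1.1019 × 1.260×10⁸) = 9.803 kg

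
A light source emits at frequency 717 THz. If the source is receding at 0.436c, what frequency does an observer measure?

β = v/c = 0.436
(1-β)/(1+β) = 0.564/1.436 = 0.3928
Doppler factor = √(0.3928) = 0.6267
f_obs = 717 × 0.6267 = 449.3 THz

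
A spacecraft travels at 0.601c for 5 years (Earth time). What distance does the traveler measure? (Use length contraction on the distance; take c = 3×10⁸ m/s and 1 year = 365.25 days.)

Earth distance: d = v × t = 0.601c × 5 yr = 2.845×10¹⁶ m
γ = 1.251
d' = d/γ = 2.845×10¹⁶/1.251 = 2.274×10¹⁶ m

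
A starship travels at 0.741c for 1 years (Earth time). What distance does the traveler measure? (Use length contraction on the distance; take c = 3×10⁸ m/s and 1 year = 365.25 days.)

Earth distance: d = v × t = 0.741c × 1 yr = 7.015×10¹⁵ m
γ = 1.489
d' = d/γ = 7.015×10¹⁵/1.489 = 4.711×10¹⁵ m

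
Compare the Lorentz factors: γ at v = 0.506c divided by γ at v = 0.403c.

γ₁ = 1/√(1 - 0.506²) = 1.1594
γ₂ = 1/√(1 - 0.403²) = 1.0927
γ₁/γ₂ = 1.1594/1.0927 = 1.061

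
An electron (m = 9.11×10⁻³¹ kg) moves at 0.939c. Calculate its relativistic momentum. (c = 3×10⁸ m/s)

γ = 1/√(1 - 0.939²) = 2.9077
v = 0.939 × 3×10⁸ = 2.817×10⁸ m/s
p = γmv = 2.9077 × 9.11×10⁻³¹ × 2.817×10⁸ = 7.462×10⁻²² kg·m/s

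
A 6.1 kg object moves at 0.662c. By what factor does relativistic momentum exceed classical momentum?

p_rel = γmv, p_class = mv
Ratio = γ = 1/√(1 - 0.662²) = 1.334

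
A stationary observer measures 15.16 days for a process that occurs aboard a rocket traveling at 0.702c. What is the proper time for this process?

Dilated time Δt = 15.16 days
γ = 1/√(1 - 0.702²) = 1.404
Δt₀ = Δt/γ = 15.16/1.404 = 10.80 days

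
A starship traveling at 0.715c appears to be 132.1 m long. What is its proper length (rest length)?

Contracted length L = 132.1 m
γ = 1/√(1 - 0.715²) = 1.4304
L₀ = γL = 1.4304 × 132.1 = 189.0 m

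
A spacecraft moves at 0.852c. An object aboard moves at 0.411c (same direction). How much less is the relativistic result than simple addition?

Classical: u' + v = 0.411 + 0.852 = 1.263c
Relativistic: u = (0.411 + 0.852)/(1 + 0.350172) = 1.263/1.350172 = 0.9354c
Difference: 1.263 - 0.9354 = 0.3276c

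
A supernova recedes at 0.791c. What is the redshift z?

β = 0.791
(1+β)/(1-β) = 1.791/0.209 = 8.569
√(8.569) = 2.927
z = 2.927 - 1 = 1.927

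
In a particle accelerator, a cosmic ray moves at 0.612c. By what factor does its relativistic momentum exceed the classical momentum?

p_rel = γmv, p_class = mv
Ratio = γ = 1/√(1 - 0.612²)
= 1/√(0.625456) = 1.264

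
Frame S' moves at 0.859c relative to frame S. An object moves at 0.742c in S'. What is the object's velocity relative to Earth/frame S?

u = (u' + v)/(1 + u'v/c²)
Numerator: 0.742 + 0.859 = 1.601
Denominator: 1 + 0.637378 = 1.637378
u = 1.601/1.637378 = 0.9778c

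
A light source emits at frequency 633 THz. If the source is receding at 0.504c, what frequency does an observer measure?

β = v/c = 0.504
(1-β)/(1+β) = 0.496/1.504 = 0.3298
Doppler factor = √(0.3298) = 0.5743
f_obs = 633 × 0.5743 = 363.5 THz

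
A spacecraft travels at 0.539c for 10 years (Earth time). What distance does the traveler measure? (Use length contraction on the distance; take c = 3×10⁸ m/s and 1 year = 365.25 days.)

Earth distance: d = v × t = 0.539c × 10 yr = 5.1029×10¹⁶ m
γ = 1.1872
d' = d/γ = 5.1029×10¹⁶/1.1872 = 4.298×10¹⁶ m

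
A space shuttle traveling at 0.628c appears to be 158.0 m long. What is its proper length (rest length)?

Contracted length L = 158.0 m
γ = 1/√(1 - 0.628²) = 1.285
L₀ = γL = 1.285 × 158.0 = 203.0 m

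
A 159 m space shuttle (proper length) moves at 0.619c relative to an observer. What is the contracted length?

Proper length L₀ = 159 m
γ = 1/√(1 - 0.619²) = 1.273
L = L₀/γ = 159/1.273 = 124.9 m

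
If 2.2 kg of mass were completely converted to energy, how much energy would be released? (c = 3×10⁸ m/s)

Using E = mc²:
c² = (3×10⁸)² = 9×10¹⁶ m²/s²
E = 2.2 × 9×10¹⁶ = 1.980×10¹⁷ J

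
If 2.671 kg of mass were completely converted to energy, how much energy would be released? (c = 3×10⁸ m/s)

Using E = mc²:
c² = (3×10⁸)² = 9×10¹⁶ m²/s²
E = 2.671 × 9×10¹⁶ = 2.404×10¹⁷ J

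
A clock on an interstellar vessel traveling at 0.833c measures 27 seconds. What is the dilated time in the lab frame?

Proper time Δt₀ = 27 seconds
γ = 1/√(1 - 0.833²) = 1.8074
Δt = γΔt₀ = 1.8074 × 27 = 48.80 seconds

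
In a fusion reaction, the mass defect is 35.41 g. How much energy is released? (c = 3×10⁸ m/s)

Convert mass defect: Δm = 35.41 g = 0.03541 kg
E = Δm·c² = 0.03541 × (3×10⁸)²
= 0.03541 × 9×10¹⁶ = 3.187×10¹⁵ J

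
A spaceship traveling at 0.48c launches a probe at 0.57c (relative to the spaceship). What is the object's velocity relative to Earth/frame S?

u = (u' + v)/(1 + u'v/c²)
Numerator: 0.57 + 0.48 = 1.05
Denominator: 1 + 0.2736 = 1.2736
u = 1.05/1.2736 = 0.8244c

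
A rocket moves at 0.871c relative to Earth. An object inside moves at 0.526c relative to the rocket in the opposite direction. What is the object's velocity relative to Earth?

Object's velocity in rocket frame is u' = -0.526c
u = (u' + v)/(1 + u'v/c²) = (v - 0.526)/(1 - 0.526·v/c²)
Numerator: 0.871 - 0.526 = 0.345
Denominator: 1 - 0.458146 = 0.541854
u = 0.345/0.541854 = 0.6367c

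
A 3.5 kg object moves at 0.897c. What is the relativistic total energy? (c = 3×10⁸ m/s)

γ = 1/√(1 - 0.897²) = 2.2623
mc² = 3.5 × (3×10⁸)² = 3.150×10¹⁷ J
E = γmc² = 2.2623 × 3.150×10¹⁷ = 7.126×10¹⁷ J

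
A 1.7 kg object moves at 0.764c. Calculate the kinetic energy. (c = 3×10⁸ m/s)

γ = 1/√(1 - 0.764²) = 1.5499
γ - 1 = 0.5499
KE = (γ-1)mc² = 0.5499 × 1.7 × (3×10⁸)² = 8.413×10¹⁶ J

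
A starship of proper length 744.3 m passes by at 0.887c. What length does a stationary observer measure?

Proper length L₀ = 744.3 m
γ = 1/√(1 - 0.887²) = 2.1656
L = L₀/γ = 744.3/2.1656 = 343.7 m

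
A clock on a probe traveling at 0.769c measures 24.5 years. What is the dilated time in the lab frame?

Proper time Δt₀ = 24.5 years
γ = 1/√(1 - 0.769²) = 1.5643
Δt = γΔt₀ = 1.5643 × 24.5 = 38.33 years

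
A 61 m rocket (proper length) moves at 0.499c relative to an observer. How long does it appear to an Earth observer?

Proper length L₀ = 61 m
γ = 1/√(1 - 0.499²) = 1.154
L = L₀/γ = 61/1.154 = 52.86 m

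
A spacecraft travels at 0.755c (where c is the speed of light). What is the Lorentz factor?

v/c = 0.755, so (v/c)² = 0.570025
1 - (v/c)² = 0.429975
γ = 1/√(0.429975) = 1.525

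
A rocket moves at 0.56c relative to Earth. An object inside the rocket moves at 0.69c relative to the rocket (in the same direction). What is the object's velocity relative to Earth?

u = (u' + v)/(1 + u'v/c²)
Numerator: 0.69 + 0.56 = 1.25
Denominator: 1 + 0.3864 = 1.3864
u = 1.25/1.3864 = 0.9016c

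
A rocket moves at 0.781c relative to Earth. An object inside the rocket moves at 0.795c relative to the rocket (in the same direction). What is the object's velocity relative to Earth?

u = (u' + v)/(1 + u'v/c²)
Numerator: 0.795 + 0.781 = 1.576
Denominator: 1 + 0.620895 = 1.620895
u = 1.576/1.620895 = 0.9723c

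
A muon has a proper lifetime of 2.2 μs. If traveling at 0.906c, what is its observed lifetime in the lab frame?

Proper lifetime τ₀ = 2.2 μs
γ = 1/√(1 - 0.906²) = 2.3625
τ = γτ₀ = 2.3625 × 2.2 μs = 5.198 μs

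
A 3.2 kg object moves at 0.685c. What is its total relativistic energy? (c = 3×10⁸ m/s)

γ = 1/√(1 - 0.685²) = 1.3726
mc² = 3.2 × (3×10⁸)² = 2.880×10¹⁷ J
E = γmc² = 1.3726 × 2.880×10¹⁷ = 3.953×10¹⁷ J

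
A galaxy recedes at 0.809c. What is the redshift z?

β = 0.809
(1+β)/(1-β) = 1.809/0.191 = 9.4712
√(9.4712) = 3.078
z = 3.078 - 1 = 2.078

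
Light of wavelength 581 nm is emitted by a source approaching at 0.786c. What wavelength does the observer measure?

β = 0.786
Wavelength Doppler factor = √(0.214/1.786) = √(0.11982) = 0.3462
λ_obs = 581 × 0.3462 = 201.1 nm (blueshift)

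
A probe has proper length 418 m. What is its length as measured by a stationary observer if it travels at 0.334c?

Proper length L₀ = 418 m
γ = 1/√(1 - 0.334²) = 1.061
L = L₀/γ = 418/1.061 = 394.0 m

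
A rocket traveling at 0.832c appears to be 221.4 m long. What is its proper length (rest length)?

Contracted length L = 221.4 m
γ = 1/√(1 - 0.832²) = 1.8025
L₀ = γL = 1.8025 × 221.4 = 399.1 m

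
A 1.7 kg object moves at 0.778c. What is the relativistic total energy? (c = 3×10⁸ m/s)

γ = 1/√(1 - 0.778²) = 1.5917
mc² = 1.7 × (3×10⁸)² = 1.530×10¹⁷ J
E = γmc² = 1.5917 × 1.530×10¹⁷ = 2.435×10¹⁷ J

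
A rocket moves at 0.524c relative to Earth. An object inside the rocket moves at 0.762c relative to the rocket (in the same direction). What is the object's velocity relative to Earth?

u = (u' + v)/(1 + u'v/c²)
Numerator: 0.762 + 0.524 = 1.286
Denominator: 1 + 0.399288 = 1.399288
u = 1.286/1.399288 = 0.9190c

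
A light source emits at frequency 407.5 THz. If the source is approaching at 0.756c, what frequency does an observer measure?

β = v/c = 0.756
(1+β)/(1-β) = 1.756/0.244 = 7.197
Doppler factor = √(7.197) = 2.683
f_obs = 407.5 × 2.683 = 1093 THz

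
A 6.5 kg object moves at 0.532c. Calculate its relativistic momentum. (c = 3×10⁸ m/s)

γ = 1/√(1 - 0.532²) = 1.181
v = 0.532 × 3×10⁸ = 1.596×10⁸ m/s
p = γmv = 1.181 × 6.5 × 1.596×10⁸ = 1.225×10⁹ kg·m/s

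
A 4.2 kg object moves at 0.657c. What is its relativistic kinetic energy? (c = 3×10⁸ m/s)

γ = 1/√(1 - 0.657²) = 1.3265
γ - 1 = 0.3265
KE = (γ-1)mc² = 0.3265 × 4.2 × (3×10⁸)² = 1.234×10¹⁷ J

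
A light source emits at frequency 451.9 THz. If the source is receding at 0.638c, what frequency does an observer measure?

β = v/c = 0.638
(1-β)/(1+β) = 0.362/1.638 = 0.2210
Doppler factor = √(0.2210) = 0.4701
f_obs = 451.9 × 0.4701 = 212.4 THz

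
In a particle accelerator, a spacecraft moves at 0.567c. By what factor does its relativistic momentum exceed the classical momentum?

p_rel = γmv, p_class = mv
Ratio = γ = 1/√(1 - 0.567²)
= 1/√(0.678511) = 1.214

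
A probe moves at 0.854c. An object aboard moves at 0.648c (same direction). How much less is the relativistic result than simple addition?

Classical: u' + v = 0.648 + 0.854 = 1.502c
Relativistic: u = (0.648 + 0.854)/(1 + 0.553392) = 1.502/1.553392 = 0.9669c
Difference: 1.502 - 0.9669 = 0.5351c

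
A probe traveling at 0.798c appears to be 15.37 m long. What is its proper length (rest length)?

Contracted length L = 15.37 m
γ = 1/√(1 - 0.798²) = 1.659
L₀ = γL = 1.659 × 15.37 = 25.50 m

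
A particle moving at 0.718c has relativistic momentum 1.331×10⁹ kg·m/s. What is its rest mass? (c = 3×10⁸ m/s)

γ = 1/√(1 - 0.718²) = 1.4367
v = 0.718 × 3×10⁸ = 2.154×10⁸ m/s
m = p/(γv) = 1.331×10⁹/(1.4367 × 2.154×10⁸) = 4.301 kg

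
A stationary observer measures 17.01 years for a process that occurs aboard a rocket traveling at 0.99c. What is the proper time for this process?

Dilated time Δt = 17.01 years
γ = 1/√(1 - 0.99²) = 7.0888
Δt₀ = Δt/γ = 17.01/7.0888 = 2.400 years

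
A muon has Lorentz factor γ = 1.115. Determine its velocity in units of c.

From γ = 1/√(1 - v²/c²):
1/γ² = 1/1.115² = 0.8044
v²/c² = 1 - 0.8044 = 0.1956
v/c = √(0.1956) = 0.4423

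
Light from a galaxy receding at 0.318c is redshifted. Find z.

β = 0.318
(1+β)/(1-β) = 1.318/0.682 = 1.9326
√(1.9326) = 1.3902
z = 1.3902 - 1 = 0.3902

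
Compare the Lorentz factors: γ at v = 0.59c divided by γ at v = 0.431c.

γ₁ = 1/√(1 - 0.59²) = 1.239
γ₂ = 1/√(1 - 0.431²) = 1.108
γ₁/γ₂ = 1.239/1.108 = 1.118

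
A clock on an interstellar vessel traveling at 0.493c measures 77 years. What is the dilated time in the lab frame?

Proper time Δt₀ = 77 years
γ = 1/√(1 - 0.493²) = 1.1494
Δt = γΔt₀ = 1.1494 × 77 = 88.50 years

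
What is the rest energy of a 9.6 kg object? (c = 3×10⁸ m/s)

c² = (3×10⁸)² = 9.000×10¹⁶ m²/s²
E₀ = mc² = 9.6 × 9.000×10¹⁶ = 8.640×10¹⁷ J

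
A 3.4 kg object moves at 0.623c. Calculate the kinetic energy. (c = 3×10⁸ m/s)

γ = 1/√(1 - 0.623²) = 1.2784
γ - 1 = 0.2784
KE = (γ-1)mc² = 0.2784 × 3.4 × (3×10⁸)² = 8.519×10¹⁶ J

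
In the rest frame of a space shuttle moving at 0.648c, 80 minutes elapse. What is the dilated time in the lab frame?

Proper time Δt₀ = 80 minutes
γ = 1/√(1 - 0.648²) = 1.313
Δt = γΔt₀ = 1.313 × 80 = 105.0 minutes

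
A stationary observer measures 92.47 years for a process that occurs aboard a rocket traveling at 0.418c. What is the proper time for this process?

Dilated time Δt = 92.47 years
γ = 1/√(1 - 0.418²) = 1.1008
Δt₀ = Δt/γ = 92.47/1.1008 = 84.00 years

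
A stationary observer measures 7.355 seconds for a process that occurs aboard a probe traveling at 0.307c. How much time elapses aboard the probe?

Dilated time Δt = 7.355 seconds
γ = 1/√(1 - 0.307²) = 1.0507
Δt₀ = Δt/γ = 7.355/1.0507 = 7.000 seconds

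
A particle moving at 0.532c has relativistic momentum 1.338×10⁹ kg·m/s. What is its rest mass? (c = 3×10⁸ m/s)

γ = 1/√(1 - 0.532²) = 1.181
v = 0.532 × 3×10⁸ = 1.596×10⁸ m/s
m = p/(γv) = 1.338×10⁹/(1.181 × 1.596×10⁸) = 7.099 kg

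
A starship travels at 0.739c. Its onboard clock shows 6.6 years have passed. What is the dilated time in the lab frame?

Proper time Δt₀ = 6.6 years
γ = 1/√(1 - 0.739²) = 1.48433
Δt = γΔt₀ = 1.48433 × 6.6 = 9.797 years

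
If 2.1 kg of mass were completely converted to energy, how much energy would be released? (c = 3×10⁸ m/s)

Using E = mc²:
c² = (3×10⁸)² = 9×10¹⁶ m²/s²
E = 2.1 × 9×10¹⁶ = 1.890×10¹⁷ J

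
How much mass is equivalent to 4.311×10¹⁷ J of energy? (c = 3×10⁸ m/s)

From E = mc², we get m = E/c²
c² = (3×10⁸)² = 9×10¹⁶ m²/s²
m = 4.311×10¹⁷ / 9×10¹⁶ = 4.790 kg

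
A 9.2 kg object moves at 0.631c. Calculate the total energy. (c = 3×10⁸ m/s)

γ = 1/√(1 - 0.631²) = 1.289
mc² = 9.2 × (3×10⁸)² = 8.280×10¹⁷ J
E = γmc² = 1.289 × 8.280×10¹⁷ = 1.067×10¹⁸ J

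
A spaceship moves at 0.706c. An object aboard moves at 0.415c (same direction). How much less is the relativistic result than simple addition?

Classical: u' + v = 0.415 + 0.706 = 1.121c
Relativistic: u = (0.415 + 0.706)/(1 + 0.29299) = 1.121/1.29299 = 0.8670c
Difference: 1.121 - 0.8670 = 0.2540c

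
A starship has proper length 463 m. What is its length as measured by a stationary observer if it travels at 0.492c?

Proper length L₀ = 463 m
γ = 1/√(1 - 0.492²) = 1.1486
L = L₀/γ = 463/1.1486 = 403.1 m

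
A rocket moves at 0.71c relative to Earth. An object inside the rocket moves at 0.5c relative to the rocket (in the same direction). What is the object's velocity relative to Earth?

u = (u' + v)/(1 + u'v/c²)
Numerator: 0.5 + 0.71 = 1.21
Denominator: 1 + 0.355 = 1.355
u = 1.21/1.355 = 0.8930c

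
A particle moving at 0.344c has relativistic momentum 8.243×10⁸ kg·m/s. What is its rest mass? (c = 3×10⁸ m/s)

γ = 1/√(1 - 0.344²) = 1.065
v = 0.344 × 3×10⁸ = 1.032×10⁸ m/s
m = p/(γv) = 8.243×10⁸/(1.065 × 1.032×10⁸) = 7.500 kg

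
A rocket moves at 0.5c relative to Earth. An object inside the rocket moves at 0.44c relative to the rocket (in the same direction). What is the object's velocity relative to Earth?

u = (u' + v)/(1 + u'v/c²)
Numerator: 0.44 + 0.5 = 0.94
Denominator: 1 + 0.22 = 1.22
u = 0.94/1.22 = 0.7705c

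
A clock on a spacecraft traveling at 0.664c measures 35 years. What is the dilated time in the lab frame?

Proper time Δt₀ = 35 years
γ = 1/√(1 - 0.664²) = 1.3374
Δt = γΔt₀ = 1.3374 × 35 = 46.81 years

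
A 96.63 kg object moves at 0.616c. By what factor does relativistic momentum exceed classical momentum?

p_rel = γmv, p_class = mv
Ratio = γ = 1/√(1 - 0.616²) = 1.269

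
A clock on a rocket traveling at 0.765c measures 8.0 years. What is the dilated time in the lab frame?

Proper time Δt₀ = 8.0 years
γ = 1/√(1 - 0.765²) = 1.553
Δt = γΔt₀ = 1.553 × 8.0 = 12.42 years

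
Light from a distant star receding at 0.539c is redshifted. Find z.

β = 0.539
(1+β)/(1-β) = 1.539/0.461 = 3.3384
√(3.3384) = 1.8271
z = 1.8271 - 1 = 0.8271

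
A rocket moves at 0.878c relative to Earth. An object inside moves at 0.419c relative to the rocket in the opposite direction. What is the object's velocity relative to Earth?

Object's velocity in rocket frame is u' = -0.419c
u = (u' + v)/(1 + u'v/c²) = (v - 0.419)/(1 - 0.419·v/c²)
Numerator: 0.878 - 0.419 = 0.459
Denominator: 1 - 0.367882 = 0.632118
u = 0.459/0.632118 = 0.7261c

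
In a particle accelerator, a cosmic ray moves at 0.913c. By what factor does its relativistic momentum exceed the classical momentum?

p_rel = γmv, p_class = mv
Ratio = γ = 1/√(1 - 0.913²)
= 1/√(0.166431) = 2.451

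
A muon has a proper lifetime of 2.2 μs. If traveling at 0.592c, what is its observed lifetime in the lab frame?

Proper lifetime τ₀ = 2.2 μs
γ = 1/√(1 - 0.592²) = 1.241
τ = γτ₀ = 1.241 × 2.2 μs = 2.730 μs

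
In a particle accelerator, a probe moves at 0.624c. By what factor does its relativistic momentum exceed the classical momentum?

p_rel = γmv, p_class = mv
Ratio = γ = 1/√(1 - 0.624²)
= 1/√(0.610624) = 1.280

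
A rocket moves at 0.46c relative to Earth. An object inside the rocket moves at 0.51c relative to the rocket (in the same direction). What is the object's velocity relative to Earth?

u = (u' + v)/(1 + u'v/c²)
Numerator: 0.51 + 0.46 = 0.97
Denominator: 1 + 0.2346 = 1.2346
u = 0.97/1.2346 = 0.7857c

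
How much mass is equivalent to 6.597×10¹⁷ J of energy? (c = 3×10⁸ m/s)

From E = mc², we get m = E/c²
c² = (3×10⁸)² = 9×10¹⁶ m²/s²
m = 6.597×10¹⁷ / 9×10¹⁶ = 7.330 kg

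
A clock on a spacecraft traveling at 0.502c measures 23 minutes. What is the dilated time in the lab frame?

Proper time Δt₀ = 23 minutes
γ = 1/√(1 - 0.502²) = 1.156
Δt = γΔt₀ = 1.156 × 23 = 26.59 minutes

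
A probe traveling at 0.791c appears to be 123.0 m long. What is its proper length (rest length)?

Contracted length L = 123.0 m
γ = 1/√(1 - 0.791²) = 1.634
L₀ = γL = 1.634 × 123.0 = 201.0 m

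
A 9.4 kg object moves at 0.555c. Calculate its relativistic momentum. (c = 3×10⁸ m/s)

γ = 1/√(1 - 0.555²) = 1.202
v = 0.555 × 3×10⁸ = 1.665×10⁸ m/s
p = γmv = 1.202 × 9.4 × 1.665×10⁸ = 1.881×10⁹ kg·m/s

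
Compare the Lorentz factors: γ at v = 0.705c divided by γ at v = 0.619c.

γ₁ = 1/√(1 - 0.705²) = 1.4100
γ₂ = 1/√(1 - 0.619²) = 1.2733
γ₁/γ₂ = 1.4100/1.2733 = 1.107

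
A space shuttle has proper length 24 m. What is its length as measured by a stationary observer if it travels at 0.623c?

Proper length L₀ = 24 m
γ = 1/√(1 - 0.623²) = 1.2784
L = L₀/γ = 24/1.2784 = 18.77 m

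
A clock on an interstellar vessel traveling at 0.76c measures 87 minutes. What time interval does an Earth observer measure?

Proper time Δt₀ = 87 minutes
γ = 1/√(1 - 0.76²) = 1.539
Δt = γΔt₀ = 1.539 × 87 = 133.9 minutes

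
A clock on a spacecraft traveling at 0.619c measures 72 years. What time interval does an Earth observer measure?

Proper time Δt₀ = 72 years
γ = 1/√(1 - 0.619²) = 1.27325
Δt = γΔt₀ = 1.27325 × 72 = 91.67 years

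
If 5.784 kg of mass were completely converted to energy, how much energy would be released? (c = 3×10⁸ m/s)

Using E = mc²:
c² = (3×10⁸)² = 9×10¹⁶ m²/s²
E = 5.784 × 9×10¹⁶ = 5.206×10¹⁷ J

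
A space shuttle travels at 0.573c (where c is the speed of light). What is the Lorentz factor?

v/c = 0.573, so (v/c)² = 0.328329
1 - (v/c)² = 0.671671
γ = 1/√(0.671671) = 1.220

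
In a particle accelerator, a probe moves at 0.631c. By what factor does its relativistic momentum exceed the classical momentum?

p_rel = γmv, p_class = mv
Ratio = γ = 1/√(1 - 0.631²)
= 1/√(0.601839) = 1.289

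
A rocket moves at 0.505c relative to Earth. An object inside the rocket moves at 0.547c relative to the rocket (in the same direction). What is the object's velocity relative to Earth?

u = (u' + v)/(1 + u'v/c²)
Numerator: 0.547 + 0.505 = 1.052
Denominator: 1 + 0.276235 = 1.276235
u = 1.052/1.276235 = 0.8243c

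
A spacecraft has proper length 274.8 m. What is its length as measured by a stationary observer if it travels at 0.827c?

Proper length L₀ = 274.8 m
γ = 1/√(1 - 0.827²) = 1.779
L = L₀/γ = 274.8/1.779 = 154.5 m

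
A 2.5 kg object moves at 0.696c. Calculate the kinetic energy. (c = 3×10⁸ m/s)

γ = 1/√(1 - 0.696²) = 1.39268
γ - 1 = 0.39268
KE = (γ-1)mc² = 0.39268 × 2.5 × (3×10⁸)² = 8.835×10¹⁶ J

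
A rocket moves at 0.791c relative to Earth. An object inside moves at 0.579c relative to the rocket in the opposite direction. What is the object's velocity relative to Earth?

Object's velocity in rocket frame is u' = -0.579c
u = (u' + v)/(1 + u'v/c²) = (v - 0.579)/(1 - 0.579·v/c²)
Numerator: 0.791 - 0.579 = 0.212
Denominator: 1 - 0.457989 = 0.542011
u = 0.212/0.542011 = 0.3911c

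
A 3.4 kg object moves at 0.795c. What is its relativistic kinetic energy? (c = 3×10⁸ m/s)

γ = 1/√(1 - 0.795²) = 1.6485
γ - 1 = 0.6485
KE = (γ-1)mc² = 0.6485 × 3.4 × (3×10⁸)² = 1.984×10¹⁷ J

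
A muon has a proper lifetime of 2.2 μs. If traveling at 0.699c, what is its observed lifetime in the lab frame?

Proper lifetime τ₀ = 2.2 μs
γ = 1/√(1 - 0.699²) = 1.398
τ = γτ₀ = 1.398 × 2.2 μs = 3.076 μs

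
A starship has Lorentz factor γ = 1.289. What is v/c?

From γ = 1/√(1 - v²/c²):
1/γ² = 1/1.289² = 0.6019
v²/c² = 1 - 0.6019 = 0.3981
v/c = √(0.3981) = 0.6310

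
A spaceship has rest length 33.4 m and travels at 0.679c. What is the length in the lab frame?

Proper length L₀ = 33.4 m
γ = 1/√(1 - 0.679²) = 1.362
L = L₀/γ = 33.4/1.362 = 24.52 m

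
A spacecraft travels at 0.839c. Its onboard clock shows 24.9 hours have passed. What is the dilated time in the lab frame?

Proper time Δt₀ = 24.9 hours
γ = 1/√(1 - 0.839²) = 1.8378
Δt = γΔt₀ = 1.8378 × 24.9 = 45.76 hours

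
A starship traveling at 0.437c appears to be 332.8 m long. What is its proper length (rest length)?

Contracted length L = 332.8 m
γ = 1/√(1 - 0.437²) = 1.1118
L₀ = γL = 1.1118 × 332.8 = 370.0 m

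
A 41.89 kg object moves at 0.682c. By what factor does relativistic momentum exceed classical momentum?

p_rel = γmv, p_class = mv
Ratio = γ = 1/√(1 - 0.682²) = 1.367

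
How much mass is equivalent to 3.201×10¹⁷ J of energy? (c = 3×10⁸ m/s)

From E = mc², we get m = E/c²
c² = (3×10⁸)² = 9×10¹⁶ m²/s²
m = 3.201×10¹⁷ / 9×10¹⁶ = 3.557 kg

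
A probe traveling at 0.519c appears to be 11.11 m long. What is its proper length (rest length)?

Contracted length L = 11.11 m
γ = 1/√(1 - 0.519²) = 1.170
L₀ = γL = 1.170 × 11.11 = 13.00 m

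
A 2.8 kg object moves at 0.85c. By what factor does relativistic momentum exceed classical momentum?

p_rel = γmv, p_class = mv
Ratio = γ = 1/√(1 - 0.85²) = 1.898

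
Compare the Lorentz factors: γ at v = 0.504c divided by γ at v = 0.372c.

γ₁ = 1/√(1 - 0.504²) = 1.158
γ₂ = 1/√(1 - 0.372²) = 1.077
γ₁/γ₂ = 1.158/1.077 = 1.075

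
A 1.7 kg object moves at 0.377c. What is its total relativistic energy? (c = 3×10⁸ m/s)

γ = 1/√(1 - 0.377²) = 1.080
mc² = 1.7 × (3×10⁸)² = 1.530×10¹⁷ J
E = γmc² = 1.080 × 1.530×10¹⁷ = 1.652×10¹⁷ J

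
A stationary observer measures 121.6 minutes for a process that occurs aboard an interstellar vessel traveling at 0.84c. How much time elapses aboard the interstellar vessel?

Dilated time Δt = 121.6 minutes
γ = 1/√(1 - 0.84²) = 1.843
Δt₀ = Δt/γ = 121.6/1.843 = 65.98 minutes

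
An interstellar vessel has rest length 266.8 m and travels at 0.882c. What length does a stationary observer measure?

Proper length L₀ = 266.8 m
γ = 1/√(1 - 0.882²) = 2.122
L = L₀/γ = 266.8/2.122 = 125.7 m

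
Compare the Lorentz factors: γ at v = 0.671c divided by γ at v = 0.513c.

γ₁ = 1/√(1 - 0.671²) = 1.349
γ₂ = 1/√(1 - 0.513²) = 1.165
γ₁/γ₂ = 1.349/1.165 = 1.158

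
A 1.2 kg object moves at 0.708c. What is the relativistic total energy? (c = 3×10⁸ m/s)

γ = 1/√(1 - 0.708²) = 1.416
mc² = 1.2 × (3×10⁸)² = 1.080×10¹⁷ J
E = γmc² = 1.416 × 1.080×10¹⁷ = 1.529×10¹⁷ J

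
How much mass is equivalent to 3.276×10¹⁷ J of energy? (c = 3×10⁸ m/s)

From E = mc², we get m = E/c²
c² = (3×10⁸)² = 9×10¹⁶ m²/s²
m = 3.276×10¹⁷ / 9×10¹⁶ = 3.640 kg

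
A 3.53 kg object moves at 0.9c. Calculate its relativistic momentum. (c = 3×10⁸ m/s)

γ = 1/√(1 - 0.9²) = 2.2942
v = 0.9 × 3×10⁸ = 2.700×10⁸ m/s
p = γmv = 2.2942 × 3.53 × 2.700×10⁸ = 2.187×10⁹ kg·m/s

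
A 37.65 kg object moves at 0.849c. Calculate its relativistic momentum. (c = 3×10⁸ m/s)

γ = 1/√(1 - 0.849²) = 1.893
v = 0.849 × 3×10⁸ = 2.547×10⁸ m/s
p = γmv = 1.893 × 37.65 × 2.547×10⁸ = 1.815×10¹⁰ kg·m/s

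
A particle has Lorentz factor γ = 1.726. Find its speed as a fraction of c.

From γ = 1/√(1 - v²/c²):
1/γ² = 1/1.726² = 0.33567
v²/c² = 1 - 0.33567 = 0.66433
v/c = √(0.66433) = 0.8151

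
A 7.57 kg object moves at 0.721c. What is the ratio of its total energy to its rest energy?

E = γmc², E₀ = mc²
E/E₀ = γ = 1/√(1 - 0.721²) = 1.443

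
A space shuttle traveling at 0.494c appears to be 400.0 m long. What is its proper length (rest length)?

Contracted length L = 400.0 m
γ = 1/√(1 - 0.494²) = 1.15014
L₀ = γL = 1.15014 × 400.0 = 460.1 m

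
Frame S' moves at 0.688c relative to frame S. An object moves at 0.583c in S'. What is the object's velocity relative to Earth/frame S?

u = (u' + v)/(1 + u'v/c²)
Numerator: 0.583 + 0.688 = 1.271
Denominator: 1 + 0.401104 = 1.401104
u = 1.271/1.401104 = 0.9071c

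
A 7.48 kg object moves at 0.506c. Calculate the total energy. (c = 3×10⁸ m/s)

γ = 1/√(1 - 0.506²) = 1.1594
mc² = 7.48 × (3×10⁸)² = 6.732×10¹⁷ J
E = γmc² = 1.1594 × 6.732×10¹⁷ = 7.805×10¹⁷ J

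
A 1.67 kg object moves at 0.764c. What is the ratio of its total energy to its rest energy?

E = γmc², E₀ = mc²
E/E₀ = γ = 1/√(1 - 0.764²) = 1.550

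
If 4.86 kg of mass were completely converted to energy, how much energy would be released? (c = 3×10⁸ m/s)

Using E = mc²:
c² = (3×10⁸)² = 9×10¹⁶ m²/s²
E = 4.86 × 9×10¹⁶ = 4.374×10¹⁷ J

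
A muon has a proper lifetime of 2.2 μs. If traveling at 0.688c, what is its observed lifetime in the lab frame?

Proper lifetime τ₀ = 2.2 μs
γ = 1/√(1 - 0.688²) = 1.378
τ = γτ₀ = 1.378 × 2.2 μs = 3.032 μs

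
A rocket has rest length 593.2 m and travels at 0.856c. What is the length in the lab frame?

Proper length L₀ = 593.2 m
γ = 1/√(1 - 0.856²) = 1.934
L = L₀/γ = 593.2/1.934 = 306.7 m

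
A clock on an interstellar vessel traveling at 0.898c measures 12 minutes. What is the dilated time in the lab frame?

Proper time Δt₀ = 12 minutes
γ = 1/√(1 - 0.898²) = 2.2728
Δt = γΔt₀ = 2.2728 × 12 = 27.27 minutes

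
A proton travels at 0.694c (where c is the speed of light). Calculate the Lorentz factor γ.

v/c = 0.694, so (v/c)² = 0.481636
1 - (v/c)² = 0.518364
γ = 1/√(0.518364) = 1.389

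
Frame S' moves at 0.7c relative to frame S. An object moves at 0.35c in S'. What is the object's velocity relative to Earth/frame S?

u = (u' + v)/(1 + u'v/c²)
Numerator: 0.35 + 0.7 = 1.05
Denominator: 1 + 0.245 = 1.245
u = 1.05/1.245 = 0.8434c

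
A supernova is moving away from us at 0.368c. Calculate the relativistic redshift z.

β = 0.368
(1+β)/(1-β) = 1.368/0.632 = 2.16456
√(2.16456) = 1.4712
z = 1.4712 - 1 = 0.4712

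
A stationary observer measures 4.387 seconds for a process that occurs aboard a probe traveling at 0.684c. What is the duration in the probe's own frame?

Dilated time Δt = 4.387 seconds
γ = 1/√(1 - 0.684²) = 1.371
Δt₀ = Δt/γ = 4.387/1.371 = 3.200 seconds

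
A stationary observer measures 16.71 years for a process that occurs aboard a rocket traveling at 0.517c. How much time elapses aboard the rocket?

Dilated time Δt = 16.71 years
γ = 1/√(1 - 0.517²) = 1.1682
Δt₀ = Δt/γ = 16.71/1.1682 = 14.30 years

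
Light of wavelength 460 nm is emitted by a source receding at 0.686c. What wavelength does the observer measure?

β = 0.686
Wavelength Doppler factor = √(1.686/0.314) = √(5.369) = 2.317
λ_obs = 460 × 2.317 = 1066 nm (redshift)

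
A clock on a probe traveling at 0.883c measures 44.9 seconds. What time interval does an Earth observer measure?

Proper time Δt₀ = 44.9 seconds
γ = 1/√(1 - 0.883²) = 2.1305
Δt = γΔt₀ = 2.1305 × 44.9 = 95.66 seconds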